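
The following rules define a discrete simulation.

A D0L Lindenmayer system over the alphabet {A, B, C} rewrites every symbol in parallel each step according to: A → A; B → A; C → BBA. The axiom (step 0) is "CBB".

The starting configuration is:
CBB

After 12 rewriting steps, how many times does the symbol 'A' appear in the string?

0) CBB
1) BBAAA
2) AAAAA
3) AAAAA
4) AAAAA
5) AAAAA
6) AAAAA
7) AAAAA
8) AAAAA
9) AAAAA
10) AAAAA
11) AAAAA
12) AAAAA

5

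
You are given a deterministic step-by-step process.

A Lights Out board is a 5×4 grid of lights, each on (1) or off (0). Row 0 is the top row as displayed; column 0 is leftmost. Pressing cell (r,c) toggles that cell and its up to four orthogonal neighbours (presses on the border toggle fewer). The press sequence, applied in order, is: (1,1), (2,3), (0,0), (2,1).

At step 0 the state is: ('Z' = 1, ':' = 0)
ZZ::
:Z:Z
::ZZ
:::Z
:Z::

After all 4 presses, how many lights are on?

7

k=0  ZZ::
:Z:Z
::ZZ
:::Z
:Z::
k=1  Z:::
Z:ZZ
:ZZZ
:::Z
:Z::
k=2  Z:::
Z:Z:
:Z::
::::
:Z::
k=3  :Z::
::Z:
:Z::
::::
:Z::
k=4  :Z::
:ZZ:
Z:Z:
:Z::
:Z::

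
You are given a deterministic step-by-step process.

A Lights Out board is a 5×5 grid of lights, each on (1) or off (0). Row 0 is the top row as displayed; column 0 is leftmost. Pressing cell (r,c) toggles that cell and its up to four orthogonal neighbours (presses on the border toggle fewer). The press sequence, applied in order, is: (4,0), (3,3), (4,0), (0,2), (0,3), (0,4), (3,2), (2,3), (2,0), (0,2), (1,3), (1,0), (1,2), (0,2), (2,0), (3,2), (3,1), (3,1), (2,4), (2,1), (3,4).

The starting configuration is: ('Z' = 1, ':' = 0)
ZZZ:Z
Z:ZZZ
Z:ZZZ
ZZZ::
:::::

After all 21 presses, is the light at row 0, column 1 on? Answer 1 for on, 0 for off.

0

gen 0: ZZZ:Z
Z:ZZZ
Z:ZZZ
ZZZ::
:::::
gen 1: ZZZ:Z
Z:ZZZ
Z:ZZZ
:ZZ::
ZZ:::
gen 2: ZZZ:Z
Z:ZZZ
Z:Z:Z
:Z:ZZ
ZZ:Z:
gen 3: ZZZ:Z
Z:ZZZ
Z:Z:Z
ZZ:ZZ
:::Z:
gen 4: Z::ZZ
Z::ZZ
Z:Z:Z
ZZ:ZZ
:::Z:
gen 5: Z:Z::
Z:::Z
Z:Z:Z
ZZ:ZZ
:::Z:
gen 6: Z:ZZZ
Z::::
Z:Z:Z
ZZ:ZZ
:::Z:
gen 7: Z:ZZZ
Z::::
Z:::Z
Z:Z:Z
::ZZ:
gen 8: Z:ZZZ
Z::Z:
Z:ZZ:
Z:ZZZ
::ZZ:
gen 9: Z:ZZZ
:::Z:
:ZZZ:
::ZZZ
::ZZ:
gen 10: ZZ::Z
::ZZ:
:ZZZ:
::ZZZ
::ZZ:
gen 11: ZZ:ZZ
::::Z
:ZZ::
::ZZZ
::ZZ:
gen 12: :Z:ZZ
ZZ::Z
ZZZ::
::ZZZ
::ZZ:
gen 13: :ZZZZ
Z:ZZZ
ZZ:::
::ZZZ
::ZZ:
gen 14: ::::Z
Z::ZZ
ZZ:::
::ZZZ
::ZZ:
gen 15: ::::Z
:::ZZ
:::::
Z:ZZZ
::ZZ:
gen 16: ::::Z
:::ZZ
::Z::
ZZ::Z
:::Z:
gen 17: ::::Z
:::ZZ
:ZZ::
::Z:Z
:Z:Z:
gen 18: ::::Z
:::ZZ
::Z::
ZZ::Z
:::Z:
gen 19: ::::Z
:::Z:
::ZZZ
ZZ:::
:::Z:
gen 20: ::::Z
:Z:Z:
ZZ:ZZ
Z::::
:::Z:
gen 21: ::::Z
:Z:Z:
ZZ:Z:
Z::ZZ
:::ZZ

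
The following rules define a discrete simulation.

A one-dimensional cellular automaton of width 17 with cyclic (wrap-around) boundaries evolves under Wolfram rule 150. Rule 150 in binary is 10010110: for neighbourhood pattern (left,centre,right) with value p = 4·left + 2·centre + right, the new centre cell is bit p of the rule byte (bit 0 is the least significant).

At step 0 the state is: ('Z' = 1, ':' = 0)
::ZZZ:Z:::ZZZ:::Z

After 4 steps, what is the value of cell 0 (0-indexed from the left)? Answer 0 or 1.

1

t=0: ::ZZZ:Z:::ZZZ:::Z
t=1: ZZ:Z::ZZ:Z:Z:Z:ZZ
t=2: Z::ZZZ:::Z:Z:Z::Z
t=3: :ZZ:Z:Z:ZZ:Z:ZZZ:
t=4: Z:::Z:Z::::Z::Z:Z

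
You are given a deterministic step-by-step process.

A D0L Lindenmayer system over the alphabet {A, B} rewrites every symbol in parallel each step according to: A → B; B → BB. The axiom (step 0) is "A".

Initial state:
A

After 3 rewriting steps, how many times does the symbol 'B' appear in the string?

4

k=0  A
k=1  B
k=2  BB
k=3  BBBB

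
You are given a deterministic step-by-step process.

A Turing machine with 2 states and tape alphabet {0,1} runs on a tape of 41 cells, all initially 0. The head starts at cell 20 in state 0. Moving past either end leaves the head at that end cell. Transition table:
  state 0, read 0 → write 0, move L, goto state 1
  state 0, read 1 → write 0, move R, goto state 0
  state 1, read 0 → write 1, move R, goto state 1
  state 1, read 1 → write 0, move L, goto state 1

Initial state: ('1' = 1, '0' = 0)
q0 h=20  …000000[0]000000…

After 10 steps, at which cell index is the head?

28

0) q0 h=20  …000000[0]000000…
1) q1 h=19  …000000[0]000000…
2) q1 h=20  …000001[0]000000…
3) q1 h=21  …000011[0]000000…
4) q1 h=22  …000111[0]000000…
5) q1 h=23  …001111[0]000000…
6) q1 h=24  …011111[0]000000…
7) q1 h=25  …111111[0]000000…
8) q1 h=26  …111111[0]000000…
9) q1 h=27  …111111[0]000000…
10) q1 h=28  …111111[0]000000…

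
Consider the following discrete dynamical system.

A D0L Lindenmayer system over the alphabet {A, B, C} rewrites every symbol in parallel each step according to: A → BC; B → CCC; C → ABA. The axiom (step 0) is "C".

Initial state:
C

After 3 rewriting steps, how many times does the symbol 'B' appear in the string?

5

t=0: C
t=1: ABA
t=2: BCCCCBC
t=3: CCCABAABAABAABACCCABA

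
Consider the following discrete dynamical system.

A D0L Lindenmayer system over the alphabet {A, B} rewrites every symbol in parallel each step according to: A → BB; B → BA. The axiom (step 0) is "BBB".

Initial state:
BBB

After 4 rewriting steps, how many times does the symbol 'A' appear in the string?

t=0: BBB
t=1: BABABA
t=2: BABBBABBBABB
t=3: BABBBABABABBBABABABBBABA
t=4: BABBBABABABBBABBBABBBABABABBBABBBABBBABABABBBABB

15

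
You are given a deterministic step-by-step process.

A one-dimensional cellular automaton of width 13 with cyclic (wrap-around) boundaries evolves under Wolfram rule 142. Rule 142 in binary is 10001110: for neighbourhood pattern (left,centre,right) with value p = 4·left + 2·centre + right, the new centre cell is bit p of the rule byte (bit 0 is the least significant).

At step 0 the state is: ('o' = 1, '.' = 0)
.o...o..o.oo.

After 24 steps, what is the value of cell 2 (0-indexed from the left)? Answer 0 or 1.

gen 0: .o...o..o.oo.
gen 1: oo..oo.oo.o..
gen 2: o..oo..o..o.o
gen 3: ..oo..oo.oo.o
gen 4: .oo..oo..o..o
gen 5: .o..oo..oo.oo
gen 6: .o.oo..oo..o.
gen 7: oo.o..oo..oo.
gen 8: o..o.oo..oo..
gen 9: o.oo.o..oo..o
gen 10: ..o..o.oo..oo
gen 11: .oo.oo.o..oo.
gen 12: oo..o..o.oo..
gen 13: o..oo.oo.o..o
gen 14: ..oo..o..o.oo
gen 15: .oo..oo.oo.o.
gen 16: oo..oo..o..o.
gen 17: o..oo..oo.oo.
gen 18: o.oo..oo..o..
gen 19: o.o..oo..oo.o
gen 20: ..o.oo..oo..o
gen 21: .oo.o..oo..oo
gen 22: .o..o.oo..oo.
gen 23: oo.oo.o..oo..
gen 24: o..o..o.oo..o

0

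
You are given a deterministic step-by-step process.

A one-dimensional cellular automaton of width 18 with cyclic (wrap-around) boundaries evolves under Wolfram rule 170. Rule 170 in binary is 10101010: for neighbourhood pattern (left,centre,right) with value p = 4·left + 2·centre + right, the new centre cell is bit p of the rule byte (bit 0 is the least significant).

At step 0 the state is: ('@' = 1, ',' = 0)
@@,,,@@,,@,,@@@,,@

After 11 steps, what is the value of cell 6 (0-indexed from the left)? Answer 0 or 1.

step 0: @@,,,@@,,@,,@@@,,@
step 1: @,,,@@,,@,,@@@,,@@
step 2: ,,,@@,,@,,@@@,,@@@
step 3: ,,@@,,@,,@@@,,@@@,
step 4: ,@@,,@,,@@@,,@@@,,
step 5: @@,,@,,@@@,,@@@,,,
step 6: @,,@,,@@@,,@@@,,,@
step 7: ,,@,,@@@,,@@@,,,@@
step 8: ,@,,@@@,,@@@,,,@@,
step 9: @,,@@@,,@@@,,,@@,,
step 10: ,,@@@,,@@@,,,@@,,@
step 11: ,@@@,,@@@,,,@@,,@,

1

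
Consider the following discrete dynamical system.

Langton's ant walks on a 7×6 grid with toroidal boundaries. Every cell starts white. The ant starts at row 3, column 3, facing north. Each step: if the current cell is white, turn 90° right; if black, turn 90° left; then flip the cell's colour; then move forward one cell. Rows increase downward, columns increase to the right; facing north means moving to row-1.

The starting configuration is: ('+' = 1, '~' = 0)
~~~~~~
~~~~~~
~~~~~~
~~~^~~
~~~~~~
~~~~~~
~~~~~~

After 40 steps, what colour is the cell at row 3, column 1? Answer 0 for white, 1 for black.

1

gen 0: ~~~~~~
~~~~~~
~~~~~~
~~~^~~
~~~~~~
~~~~~~
~~~~~~
gen 1: ~~~~~~
~~~~~~
~~~~~~
~~~+>~
~~~~~~
~~~~~~
~~~~~~
gen 2: ~~~~~~
~~~~~~
~~~~~~
~~~++~
~~~~v~
~~~~~~
~~~~~~
gen 3: ~~~~~~
~~~~~~
~~~~~~
~~~++~
~~~<+~
~~~~~~
~~~~~~
gen 4: ~~~~~~
~~~~~~
~~~~~~
~~~^+~
~~~++~
~~~~~~
~~~~~~
gen 5: ~~~~~~
~~~~~~
~~~~~~
~~<~+~
~~~++~
~~~~~~
~~~~~~
gen 6: ~~~~~~
~~~~~~
~~^~~~
~~+~+~
~~~++~
~~~~~~
~~~~~~
gen 7: ~~~~~~
~~~~~~
~~+>~~
~~+~+~
~~~++~
~~~~~~
~~~~~~
gen 8: ~~~~~~
~~~~~~
~~++~~
~~+v+~
~~~++~
~~~~~~
~~~~~~
gen 9: ~~~~~~
~~~~~~
~~++~~
~~<++~
~~~++~
~~~~~~
~~~~~~
gen 10: ~~~~~~
~~~~~~
~~++~~
~~~++~
~~v++~
~~~~~~
~~~~~~
gen 11: ~~~~~~
~~~~~~
~~++~~
~~~++~
~<+++~
~~~~~~
~~~~~~
gen 12: ~~~~~~
~~~~~~
~~++~~
~^~++~
~++++~
~~~~~~
~~~~~~
gen 13: ~~~~~~
~~~~~~
~~++~~
~+>++~
~++++~
~~~~~~
~~~~~~
gen 14: ~~~~~~
~~~~~~
~~++~~
~++++~
~+v++~
~~~~~~
~~~~~~
gen 15: ~~~~~~
~~~~~~
~~++~~
~++++~
~+~>+~
~~~~~~
~~~~~~
gen 16: ~~~~~~
~~~~~~
~~++~~
~++^+~
~+~~+~
~~~~~~
~~~~~~
gen 17: ~~~~~~
~~~~~~
~~++~~
~+<~+~
~+~~+~
~~~~~~
~~~~~~
gen 18: ~~~~~~
~~~~~~
~~++~~
~+~~+~
~+v~+~
~~~~~~
~~~~~~
gen 19: ~~~~~~
~~~~~~
~~++~~
~+~~+~
~<+~+~
~~~~~~
~~~~~~
gen 20: ~~~~~~
~~~~~~
~~++~~
~+~~+~
~~+~+~
~v~~~~
~~~~~~
gen 21: ~~~~~~
~~~~~~
~~++~~
~+~~+~
~~+~+~
<+~~~~
~~~~~~
gen 22: ~~~~~~
~~~~~~
~~++~~
~+~~+~
^~+~+~
++~~~~
~~~~~~
gen 23: ~~~~~~
~~~~~~
~~++~~
~+~~+~
+>+~+~
++~~~~
~~~~~~
gen 24: ~~~~~~
~~~~~~
~~++~~
~+~~+~
+++~+~
+v~~~~
~~~~~~
gen 25: ~~~~~~
~~~~~~
~~++~~
~+~~+~
+++~+~
+~>~~~
~~~~~~
gen 26: ~~~~~~
~~~~~~
~~++~~
~+~~+~
+++~+~
+~+~~~
~~v~~~
gen 27: ~~~~~~
~~~~~~
~~++~~
~+~~+~
+++~+~
+~+~~~
~<+~~~
gen 28: ~~~~~~
~~~~~~
~~++~~
~+~~+~
+++~+~
+^+~~~
~++~~~
gen 29: ~~~~~~
~~~~~~
~~++~~
~+~~+~
+++~+~
++>~~~
~++~~~
gen 30: ~~~~~~
~~~~~~
~~++~~
~+~~+~
++^~+~
++~~~~
~++~~~
gen 31: ~~~~~~
~~~~~~
~~++~~
~+~~+~
+<~~+~
++~~~~
~++~~~
gen 32: ~~~~~~
~~~~~~
~~++~~
~+~~+~
+~~~+~
+v~~~~
~++~~~
gen 33: ~~~~~~
~~~~~~
~~++~~
~+~~+~
+~~~+~
+~>~~~
~++~~~
gen 34: ~~~~~~
~~~~~~
~~++~~
~+~~+~
+~~~+~
+~+~~~
~+v~~~
gen 35: ~~~~~~
~~~~~~
~~++~~
~+~~+~
+~~~+~
+~+~~~
~+~>~~
gen 36: ~~~v~~
~~~~~~
~~++~~
~+~~+~
+~~~+~
+~+~~~
~+~+~~
gen 37: ~~<+~~
~~~~~~
~~++~~
~+~~+~
+~~~+~
+~+~~~
~+~+~~
gen 38: ~~++~~
~~~~~~
~~++~~
~+~~+~
+~~~+~
+~+~~~
~+^+~~
gen 39: ~~++~~
~~~~~~
~~++~~
~+~~+~
+~~~+~
+~+~~~
~++>~~
gen 40: ~~++~~
~~~~~~
~~++~~
~+~~+~
+~~~+~
+~+^~~
~++~~~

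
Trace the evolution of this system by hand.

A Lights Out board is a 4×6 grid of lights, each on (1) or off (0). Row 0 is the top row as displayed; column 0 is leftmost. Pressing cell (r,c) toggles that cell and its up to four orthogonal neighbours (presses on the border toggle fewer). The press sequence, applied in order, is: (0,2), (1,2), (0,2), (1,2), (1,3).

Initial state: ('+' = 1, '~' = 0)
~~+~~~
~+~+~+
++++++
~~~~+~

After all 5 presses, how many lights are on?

t=0: ~~+~~~
~+~+~+
++++++
~~~~+~
t=1: ~+~+~~
~+++~+
++++++
~~~~+~
t=2: ~+++~~
~~~~~+
++~+++
~~~~+~
t=3: ~~~~~~
~~+~~+
++~+++
~~~~+~
t=4: ~~+~~~
~+~+~+
++++++
~~~~+~
t=5: ~~++~~
~++~++
+++~++
~~~~+~

12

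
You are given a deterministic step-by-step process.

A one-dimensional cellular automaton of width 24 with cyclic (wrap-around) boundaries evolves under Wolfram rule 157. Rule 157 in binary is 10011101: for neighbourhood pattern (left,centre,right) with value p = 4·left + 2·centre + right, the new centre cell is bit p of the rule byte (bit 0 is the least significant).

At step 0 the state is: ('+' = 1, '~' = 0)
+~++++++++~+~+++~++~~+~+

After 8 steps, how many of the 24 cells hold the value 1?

13

[0] +~++++++++~+~+++~++~~+~+
[1] ~~+++++++~~+~++~~+~+~+~+
[2] +~++++++~+~+~+~+~+~+~+~+
[3] ~~+++++~~+~+~+~+~+~+~+~+
[4] +~++++~+~+~+~+~+~+~+~+~+
[5] ~~+++~~+~+~+~+~+~+~+~+~+
[6] +~++~+~+~+~+~+~+~+~+~+~+
[7] ~~+~~+~+~+~+~+~+~+~+~+~+
[8] +~++~+~+~+~+~+~+~+~+~+~+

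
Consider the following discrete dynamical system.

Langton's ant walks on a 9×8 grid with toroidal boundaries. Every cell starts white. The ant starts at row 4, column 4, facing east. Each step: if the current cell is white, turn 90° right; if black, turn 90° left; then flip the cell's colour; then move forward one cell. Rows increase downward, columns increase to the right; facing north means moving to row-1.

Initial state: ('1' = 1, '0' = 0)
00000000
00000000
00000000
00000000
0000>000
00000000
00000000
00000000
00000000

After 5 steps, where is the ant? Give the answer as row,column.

k=0  00000000
00000000
00000000
00000000
0000>000
00000000
00000000
00000000
00000000
k=1  00000000
00000000
00000000
00000000
00001000
0000v000
00000000
00000000
00000000
k=2  00000000
00000000
00000000
00000000
00001000
000<1000
00000000
00000000
00000000
k=3  00000000
00000000
00000000
00000000
000^1000
00011000
00000000
00000000
00000000
k=4  00000000
00000000
00000000
00000000
0001>000
00011000
00000000
00000000
00000000
k=5  00000000
00000000
00000000
0000^000
00010000
00011000
00000000
00000000
00000000

3,4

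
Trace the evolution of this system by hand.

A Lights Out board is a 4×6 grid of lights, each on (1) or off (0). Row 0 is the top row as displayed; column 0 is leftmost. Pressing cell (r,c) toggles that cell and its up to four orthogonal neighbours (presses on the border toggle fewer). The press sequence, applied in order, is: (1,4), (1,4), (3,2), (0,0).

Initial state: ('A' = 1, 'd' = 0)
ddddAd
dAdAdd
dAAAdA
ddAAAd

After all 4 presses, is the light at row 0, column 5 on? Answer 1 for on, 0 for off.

gen 0: ddddAd
dAdAdd
dAAAdA
ddAAAd
gen 1: dddddd
dAddAA
dAAAAA
ddAAAd
gen 2: ddddAd
dAdAdd
dAAAdA
ddAAAd
gen 3: ddddAd
dAdAdd
dAdAdA
dAddAd
gen 4: AAddAd
AAdAdd
dAdAdA
dAddAd

0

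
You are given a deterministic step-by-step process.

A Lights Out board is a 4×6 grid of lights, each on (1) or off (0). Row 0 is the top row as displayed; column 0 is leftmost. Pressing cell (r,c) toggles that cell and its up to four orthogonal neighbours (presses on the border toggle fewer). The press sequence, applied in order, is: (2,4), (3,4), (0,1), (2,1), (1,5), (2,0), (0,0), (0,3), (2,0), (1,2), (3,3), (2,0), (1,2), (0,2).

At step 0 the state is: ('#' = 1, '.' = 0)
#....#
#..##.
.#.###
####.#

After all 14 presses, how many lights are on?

[0] #....#
#..##.
.#.###
####.#
[1] #....#
#..#..
.#....
######
[2] #....#
#..#..
.#..#.
###...
[3] .##..#
##.#..
.#..#.
###...
[4] .##..#
#..#..
#.#.#.
#.#...
[5] .##...
#..###
#.#.##
#.#...
[6] .##...
...###
.##.##
..#...
[7] #.#...
#..###
.##.##
..#...
[8] #..##.
#...##
.##.##
..#...
[9] #..##.
....##
#.#.##
#.#...
[10] #.###.
.#####
#...##
#.#...
[11] #.###.
.#####
#..###
#..##.
[12] #.###.
######
.#.###
...##.
[13] #..##.
#...##
.#####
...##.
[14] ###.#.
#.#.##
.#####
...##.

15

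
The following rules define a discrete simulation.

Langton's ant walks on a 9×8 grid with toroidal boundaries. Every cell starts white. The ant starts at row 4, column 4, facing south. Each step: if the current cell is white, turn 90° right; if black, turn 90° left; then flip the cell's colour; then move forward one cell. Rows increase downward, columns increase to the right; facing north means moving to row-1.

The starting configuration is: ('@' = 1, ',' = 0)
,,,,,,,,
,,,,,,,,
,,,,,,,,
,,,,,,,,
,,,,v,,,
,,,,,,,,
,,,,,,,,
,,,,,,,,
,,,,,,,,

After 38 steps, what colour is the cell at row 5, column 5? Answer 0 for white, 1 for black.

[0] ,,,,,,,,
,,,,,,,,
,,,,,,,,
,,,,,,,,
,,,,v,,,
,,,,,,,,
,,,,,,,,
,,,,,,,,
,,,,,,,,
[1] ,,,,,,,,
,,,,,,,,
,,,,,,,,
,,,,,,,,
,,,<@,,,
,,,,,,,,
,,,,,,,,
,,,,,,,,
,,,,,,,,
[2] ,,,,,,,,
,,,,,,,,
,,,,,,,,
,,,^,,,,
,,,@@,,,
,,,,,,,,
,,,,,,,,
,,,,,,,,
,,,,,,,,
[3] ,,,,,,,,
,,,,,,,,
,,,,,,,,
,,,@>,,,
,,,@@,,,
,,,,,,,,
,,,,,,,,
,,,,,,,,
,,,,,,,,
[4] ,,,,,,,,
,,,,,,,,
,,,,,,,,
,,,@@,,,
,,,@v,,,
,,,,,,,,
,,,,,,,,
,,,,,,,,
,,,,,,,,
[5] ,,,,,,,,
,,,,,,,,
,,,,,,,,
,,,@@,,,
,,,@,>,,
,,,,,,,,
,,,,,,,,
,,,,,,,,
,,,,,,,,
[6] ,,,,,,,,
,,,,,,,,
,,,,,,,,
,,,@@,,,
,,,@,@,,
,,,,,v,,
,,,,,,,,
,,,,,,,,
,,,,,,,,
[7] ,,,,,,,,
,,,,,,,,
,,,,,,,,
,,,@@,,,
,,,@,@,,
,,,,<@,,
,,,,,,,,
,,,,,,,,
,,,,,,,,
[8] ,,,,,,,,
,,,,,,,,
,,,,,,,,
,,,@@,,,
,,,@^@,,
,,,,@@,,
,,,,,,,,
,,,,,,,,
,,,,,,,,
[9] ,,,,,,,,
,,,,,,,,
,,,,,,,,
,,,@@,,,
,,,@@>,,
,,,,@@,,
,,,,,,,,
,,,,,,,,
,,,,,,,,
[10] ,,,,,,,,
,,,,,,,,
,,,,,,,,
,,,@@^,,
,,,@@,,,
,,,,@@,,
,,,,,,,,
,,,,,,,,
,,,,,,,,
[11] ,,,,,,,,
,,,,,,,,
,,,,,,,,
,,,@@@>,
,,,@@,,,
,,,,@@,,
,,,,,,,,
,,,,,,,,
,,,,,,,,
[12] ,,,,,,,,
,,,,,,,,
,,,,,,,,
,,,@@@@,
,,,@@,v,
,,,,@@,,
,,,,,,,,
,,,,,,,,
,,,,,,,,
[13] ,,,,,,,,
,,,,,,,,
,,,,,,,,
,,,@@@@,
,,,@@<@,
,,,,@@,,
,,,,,,,,
,,,,,,,,
,,,,,,,,
[14] ,,,,,,,,
,,,,,,,,
,,,,,,,,
,,,@@^@,
,,,@@@@,
,,,,@@,,
,,,,,,,,
,,,,,,,,
,,,,,,,,
[15] ,,,,,,,,
,,,,,,,,
,,,,,,,,
,,,@<,@,
,,,@@@@,
,,,,@@,,
,,,,,,,,
,,,,,,,,
,,,,,,,,
[16] ,,,,,,,,
,,,,,,,,
,,,,,,,,
,,,@,,@,
,,,@v@@,
,,,,@@,,
,,,,,,,,
,,,,,,,,
,,,,,,,,
[17] ,,,,,,,,
,,,,,,,,
,,,,,,,,
,,,@,,@,
,,,@,>@,
,,,,@@,,
,,,,,,,,
,,,,,,,,
,,,,,,,,
[18] ,,,,,,,,
,,,,,,,,
,,,,,,,,
,,,@,^@,
,,,@,,@,
,,,,@@,,
,,,,,,,,
,,,,,,,,
,,,,,,,,
[19] ,,,,,,,,
,,,,,,,,
,,,,,,,,
,,,@,@>,
,,,@,,@,
,,,,@@,,
,,,,,,,,
,,,,,,,,
,,,,,,,,
[20] ,,,,,,,,
,,,,,,,,
,,,,,,^,
,,,@,@,,
,,,@,,@,
,,,,@@,,
,,,,,,,,
,,,,,,,,
,,,,,,,,
[21] ,,,,,,,,
,,,,,,,,
,,,,,,@>
,,,@,@,,
,,,@,,@,
,,,,@@,,
,,,,,,,,
,,,,,,,,
,,,,,,,,
[22] ,,,,,,,,
,,,,,,,,
,,,,,,@@
,,,@,@,v
,,,@,,@,
,,,,@@,,
,,,,,,,,
,,,,,,,,
,,,,,,,,
[23] ,,,,,,,,
,,,,,,,,
,,,,,,@@
,,,@,@<@
,,,@,,@,
,,,,@@,,
,,,,,,,,
,,,,,,,,
,,,,,,,,
[24] ,,,,,,,,
,,,,,,,,
,,,,,,^@
,,,@,@@@
,,,@,,@,
,,,,@@,,
,,,,,,,,
,,,,,,,,
,,,,,,,,
[25] ,,,,,,,,
,,,,,,,,
,,,,,<,@
,,,@,@@@
,,,@,,@,
,,,,@@,,
,,,,,,,,
,,,,,,,,
,,,,,,,,
[26] ,,,,,,,,
,,,,,^,,
,,,,,@,@
,,,@,@@@
,,,@,,@,
,,,,@@,,
,,,,,,,,
,,,,,,,,
,,,,,,,,
[27] ,,,,,,,,
,,,,,@>,
,,,,,@,@
,,,@,@@@
,,,@,,@,
,,,,@@,,
,,,,,,,,
,,,,,,,,
,,,,,,,,
[28] ,,,,,,,,
,,,,,@@,
,,,,,@v@
,,,@,@@@
,,,@,,@,
,,,,@@,,
,,,,,,,,
,,,,,,,,
,,,,,,,,
[29] ,,,,,,,,
,,,,,@@,
,,,,,<@@
,,,@,@@@
,,,@,,@,
,,,,@@,,
,,,,,,,,
,,,,,,,,
,,,,,,,,
[30] ,,,,,,,,
,,,,,@@,
,,,,,,@@
,,,@,v@@
,,,@,,@,
,,,,@@,,
,,,,,,,,
,,,,,,,,
,,,,,,,,
[31] ,,,,,,,,
,,,,,@@,
,,,,,,@@
,,,@,,>@
,,,@,,@,
,,,,@@,,
,,,,,,,,
,,,,,,,,
,,,,,,,,
[32] ,,,,,,,,
,,,,,@@,
,,,,,,^@
,,,@,,,@
,,,@,,@,
,,,,@@,,
,,,,,,,,
,,,,,,,,
,,,,,,,,
[33] ,,,,,,,,
,,,,,@@,
,,,,,<,@
,,,@,,,@
,,,@,,@,
,,,,@@,,
,,,,,,,,
,,,,,,,,
,,,,,,,,
[34] ,,,,,,,,
,,,,,^@,
,,,,,@,@
,,,@,,,@
,,,@,,@,
,,,,@@,,
,,,,,,,,
,,,,,,,,
,,,,,,,,
[35] ,,,,,,,,
,,,,<,@,
,,,,,@,@
,,,@,,,@
,,,@,,@,
,,,,@@,,
,,,,,,,,
,,,,,,,,
,,,,,,,,
[36] ,,,,^,,,
,,,,@,@,
,,,,,@,@
,,,@,,,@
,,,@,,@,
,,,,@@,,
,,,,,,,,
,,,,,,,,
,,,,,,,,
[37] ,,,,@>,,
,,,,@,@,
,,,,,@,@
,,,@,,,@
,,,@,,@,
,,,,@@,,
,,,,,,,,
,,,,,,,,
,,,,,,,,
[38] ,,,,@@,,
,,,,@v@,
,,,,,@,@
,,,@,,,@
,,,@,,@,
,,,,@@,,
,,,,,,,,
,,,,,,,,
,,,,,,,,

1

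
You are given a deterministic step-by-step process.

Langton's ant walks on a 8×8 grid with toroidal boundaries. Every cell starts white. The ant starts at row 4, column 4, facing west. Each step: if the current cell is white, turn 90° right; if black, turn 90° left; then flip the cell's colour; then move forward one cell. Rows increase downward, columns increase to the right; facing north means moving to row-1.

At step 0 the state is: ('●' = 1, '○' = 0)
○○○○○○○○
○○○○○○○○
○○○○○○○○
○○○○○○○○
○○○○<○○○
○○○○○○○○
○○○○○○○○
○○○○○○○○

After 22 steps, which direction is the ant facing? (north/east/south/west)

0) ○○○○○○○○
○○○○○○○○
○○○○○○○○
○○○○○○○○
○○○○<○○○
○○○○○○○○
○○○○○○○○
○○○○○○○○
1) ○○○○○○○○
○○○○○○○○
○○○○○○○○
○○○○^○○○
○○○○●○○○
○○○○○○○○
○○○○○○○○
○○○○○○○○
2) ○○○○○○○○
○○○○○○○○
○○○○○○○○
○○○○●>○○
○○○○●○○○
○○○○○○○○
○○○○○○○○
○○○○○○○○
3) ○○○○○○○○
○○○○○○○○
○○○○○○○○
○○○○●●○○
○○○○●v○○
○○○○○○○○
○○○○○○○○
○○○○○○○○
4) ○○○○○○○○
○○○○○○○○
○○○○○○○○
○○○○●●○○
○○○○<●○○
○○○○○○○○
○○○○○○○○
○○○○○○○○
5) ○○○○○○○○
○○○○○○○○
○○○○○○○○
○○○○●●○○
○○○○○●○○
○○○○v○○○
○○○○○○○○
○○○○○○○○
6) ○○○○○○○○
○○○○○○○○
○○○○○○○○
○○○○●●○○
○○○○○●○○
○○○<●○○○
○○○○○○○○
○○○○○○○○
7) ○○○○○○○○
○○○○○○○○
○○○○○○○○
○○○○●●○○
○○○^○●○○
○○○●●○○○
○○○○○○○○
○○○○○○○○
8) ○○○○○○○○
○○○○○○○○
○○○○○○○○
○○○○●●○○
○○○●>●○○
○○○●●○○○
○○○○○○○○
○○○○○○○○
9) ○○○○○○○○
○○○○○○○○
○○○○○○○○
○○○○●●○○
○○○●●●○○
○○○●v○○○
○○○○○○○○
○○○○○○○○
10) ○○○○○○○○
○○○○○○○○
○○○○○○○○
○○○○●●○○
○○○●●●○○
○○○●○>○○
○○○○○○○○
○○○○○○○○
11) ○○○○○○○○
○○○○○○○○
○○○○○○○○
○○○○●●○○
○○○●●●○○
○○○●○●○○
○○○○○v○○
○○○○○○○○
12) ○○○○○○○○
○○○○○○○○
○○○○○○○○
○○○○●●○○
○○○●●●○○
○○○●○●○○
○○○○<●○○
○○○○○○○○
13) ○○○○○○○○
○○○○○○○○
○○○○○○○○
○○○○●●○○
○○○●●●○○
○○○●^●○○
○○○○●●○○
○○○○○○○○
14) ○○○○○○○○
○○○○○○○○
○○○○○○○○
○○○○●●○○
○○○●●●○○
○○○●●>○○
○○○○●●○○
○○○○○○○○
15) ○○○○○○○○
○○○○○○○○
○○○○○○○○
○○○○●●○○
○○○●●^○○
○○○●●○○○
○○○○●●○○
○○○○○○○○
16) ○○○○○○○○
○○○○○○○○
○○○○○○○○
○○○○●●○○
○○○●<○○○
○○○●●○○○
○○○○●●○○
○○○○○○○○
17) ○○○○○○○○
○○○○○○○○
○○○○○○○○
○○○○●●○○
○○○●○○○○
○○○●v○○○
○○○○●●○○
○○○○○○○○
18) ○○○○○○○○
○○○○○○○○
○○○○○○○○
○○○○●●○○
○○○●○○○○
○○○●○>○○
○○○○●●○○
○○○○○○○○
19) ○○○○○○○○
○○○○○○○○
○○○○○○○○
○○○○●●○○
○○○●○○○○
○○○●○●○○
○○○○●v○○
○○○○○○○○
20) ○○○○○○○○
○○○○○○○○
○○○○○○○○
○○○○●●○○
○○○●○○○○
○○○●○●○○
○○○○●○>○
○○○○○○○○
21) ○○○○○○○○
○○○○○○○○
○○○○○○○○
○○○○●●○○
○○○●○○○○
○○○●○●○○
○○○○●○●○
○○○○○○v○
22) ○○○○○○○○
○○○○○○○○
○○○○○○○○
○○○○●●○○
○○○●○○○○
○○○●○●○○
○○○○●○●○
○○○○○<●○

west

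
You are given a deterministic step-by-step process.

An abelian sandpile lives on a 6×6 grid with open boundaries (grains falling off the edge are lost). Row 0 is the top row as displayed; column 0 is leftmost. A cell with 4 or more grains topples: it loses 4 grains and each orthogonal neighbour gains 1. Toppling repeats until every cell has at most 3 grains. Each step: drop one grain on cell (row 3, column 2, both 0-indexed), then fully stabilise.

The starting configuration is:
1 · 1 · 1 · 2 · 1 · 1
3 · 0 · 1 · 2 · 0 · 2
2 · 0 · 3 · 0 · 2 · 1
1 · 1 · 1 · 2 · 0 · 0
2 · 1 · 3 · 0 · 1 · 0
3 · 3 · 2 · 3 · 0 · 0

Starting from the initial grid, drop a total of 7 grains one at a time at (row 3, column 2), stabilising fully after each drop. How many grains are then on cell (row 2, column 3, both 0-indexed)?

2

gen 0: 1 · 1 · 1 · 2 · 1 · 1
3 · 0 · 1 · 2 · 0 · 2
2 · 0 · 3 · 0 · 2 · 1
1 · 1 · 1 · 2 · 0 · 0
2 · 1 · 3 · 0 · 1 · 0
3 · 3 · 2 · 3 · 0 · 0
gen 1: 1 · 1 · 1 · 2 · 1 · 1
3 · 0 · 1 · 2 · 0 · 2
2 · 0 · 3 · 0 · 2 · 1
1 · 1 · 2 · 2 · 0 · 0
2 · 1 · 3 · 0 · 1 · 0
3 · 3 · 2 · 3 · 0 · 0
gen 2: 1 · 1 · 1 · 2 · 1 · 1
3 · 0 · 1 · 2 · 0 · 2
2 · 0 · 3 · 0 · 2 · 1
1 · 1 · 3 · 2 · 0 · 0
2 · 1 · 3 · 0 · 1 · 0
3 · 3 · 2 · 3 · 0 · 0
gen 3: 1 · 1 · 1 · 2 · 1 · 1
3 · 0 · 2 · 2 · 0 · 2
2 · 1 · 0 · 1 · 2 · 1
1 · 2 · 2 · 3 · 0 · 0
2 · 2 · 0 · 1 · 1 · 0
3 · 3 · 3 · 3 · 0 · 0
gen 4: 1 · 1 · 1 · 2 · 1 · 1
3 · 0 · 2 · 2 · 0 · 2
2 · 1 · 0 · 1 · 2 · 1
1 · 2 · 3 · 3 · 0 · 0
2 · 2 · 0 · 1 · 1 · 0
3 · 3 · 3 · 3 · 0 · 0
gen 5: 1 · 1 · 1 · 2 · 1 · 1
3 · 0 · 2 · 2 · 0 · 2
2 · 1 · 1 · 2 · 2 · 1
1 · 3 · 1 · 0 · 1 · 0
2 · 2 · 1 · 2 · 1 · 0
3 · 3 · 3 · 3 · 0 · 0
gen 6: 1 · 1 · 1 · 2 · 1 · 1
3 · 0 · 2 · 2 · 0 · 2
2 · 1 · 1 · 2 · 2 · 1
1 · 3 · 2 · 0 · 1 · 0
2 · 2 · 1 · 2 · 1 · 0
3 · 3 · 3 · 3 · 0 · 0
gen 7: 1 · 1 · 1 · 2 · 1 · 1
3 · 0 · 2 · 2 · 0 · 2
2 · 1 · 1 · 2 · 2 · 1
1 · 3 · 3 · 0 · 1 · 0
2 · 2 · 1 · 2 · 1 · 0
3 · 3 · 3 · 3 · 0 · 0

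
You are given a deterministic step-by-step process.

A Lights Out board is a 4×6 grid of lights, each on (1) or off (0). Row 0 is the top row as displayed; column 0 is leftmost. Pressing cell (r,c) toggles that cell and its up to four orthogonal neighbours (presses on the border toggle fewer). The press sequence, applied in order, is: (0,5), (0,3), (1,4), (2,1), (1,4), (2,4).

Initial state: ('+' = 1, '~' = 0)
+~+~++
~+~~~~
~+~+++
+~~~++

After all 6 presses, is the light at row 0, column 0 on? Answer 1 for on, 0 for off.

1

t=0: +~+~++
~+~~~~
~+~+++
+~~~++
t=1: +~+~~~
~+~~~+
~+~+++
+~~~++
t=2: +~~++~
~+~+~+
~+~+++
+~~~++
t=3: +~~+~~
~+~~+~
~+~+~+
+~~~++
t=4: +~~+~~
~~~~+~
+~++~+
++~~++
t=5: +~~++~
~~~+~+
+~++++
++~~++
t=6: +~~++~
~~~+++
+~+~~~
++~~~+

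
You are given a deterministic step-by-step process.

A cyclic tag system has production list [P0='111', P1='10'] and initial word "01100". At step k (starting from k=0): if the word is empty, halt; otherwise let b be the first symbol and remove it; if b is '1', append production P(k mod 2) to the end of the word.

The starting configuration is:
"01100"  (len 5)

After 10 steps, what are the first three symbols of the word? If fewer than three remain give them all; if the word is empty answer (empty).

101

k=0  "01100"  (len 5)
k=1  "1100"  (len 4)
k=2  "10010"  (len 5)
k=3  "0010111"  (len 7)
k=4  "010111"  (len 6)
k=5  "10111"  (len 5)
k=6  "011110"  (len 6)
k=7  "11110"  (len 5)
k=8  "111010"  (len 6)
k=9  "11010111"  (len 8)
k=10  "101011110"  (len 9)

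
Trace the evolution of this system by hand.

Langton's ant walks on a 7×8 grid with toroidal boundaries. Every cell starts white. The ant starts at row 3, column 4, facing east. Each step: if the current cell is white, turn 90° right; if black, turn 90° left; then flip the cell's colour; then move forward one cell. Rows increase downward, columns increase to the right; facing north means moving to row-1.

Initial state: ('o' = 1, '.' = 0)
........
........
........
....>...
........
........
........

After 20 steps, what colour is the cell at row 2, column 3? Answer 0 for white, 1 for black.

[0] ........
........
........
....>...
........
........
........
[1] ........
........
........
....o...
....v...
........
........
[2] ........
........
........
....o...
...<o...
........
........
[3] ........
........
........
...^o...
...oo...
........
........
[4] ........
........
........
...o>...
...oo...
........
........
[5] ........
........
....^...
...o....
...oo...
........
........
[6] ........
........
....o>..
...o....
...oo...
........
........
[7] ........
........
....oo..
...o.v..
...oo...
........
........
[8] ........
........
....oo..
...o<o..
...oo...
........
........
[9] ........
........
....^o..
...ooo..
...oo...
........
........
[10] ........
........
...<.o..
...ooo..
...oo...
........
........
[11] ........
...^....
...o.o..
...ooo..
...oo...
........
........
[12] ........
...o>...
...o.o..
...ooo..
...oo...
........
........
[13] ........
...oo...
...ovo..
...ooo..
...oo...
........
........
[14] ........
...oo...
...<oo..
...ooo..
...oo...
........
........
[15] ........
...oo...
....oo..
...voo..
...oo...
........
........
[16] ........
...oo...
....oo..
....>o..
...oo...
........
........
[17] ........
...oo...
....^o..
.....o..
...oo...
........
........
[18] ........
...oo...
...<.o..
.....o..
...oo...
........
........
[19] ........
...^o...
...o.o..
.....o..
...oo...
........
........
[20] ........
..<.o...
...o.o..
.....o..
...oo...
........
........

1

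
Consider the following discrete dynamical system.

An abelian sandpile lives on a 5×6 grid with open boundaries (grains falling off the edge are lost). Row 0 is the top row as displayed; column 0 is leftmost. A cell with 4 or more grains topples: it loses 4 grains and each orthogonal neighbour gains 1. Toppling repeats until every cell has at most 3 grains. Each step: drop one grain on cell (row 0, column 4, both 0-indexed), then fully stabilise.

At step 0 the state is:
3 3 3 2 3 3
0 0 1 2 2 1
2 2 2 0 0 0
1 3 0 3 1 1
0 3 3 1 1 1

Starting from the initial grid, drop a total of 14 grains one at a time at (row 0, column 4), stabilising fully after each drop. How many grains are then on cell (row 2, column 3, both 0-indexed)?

1

0) 3 3 3 2 3 3
0 0 1 2 2 1
2 2 2 0 0 0
1 3 0 3 1 1
0 3 3 1 1 1
1) 3 3 3 3 1 0
0 0 1 2 3 2
2 2 2 0 0 0
1 3 0 3 1 1
0 3 3 1 1 1
2) 3 3 3 3 2 0
0 0 1 2 3 2
2 2 2 0 0 0
1 3 0 3 1 1
0 3 3 1 1 1
3) 3 3 3 3 3 0
0 0 1 2 3 2
2 2 2 0 0 0
1 3 0 3 1 1
0 3 3 1 1 1
4) 0 1 1 2 2 1
1 1 3 0 1 3
2 2 2 1 1 0
1 3 0 3 1 1
0 3 3 1 1 1
5) 0 1 1 2 3 1
1 1 3 0 1 3
2 2 2 1 1 0
1 3 0 3 1 1
0 3 3 1 1 1
6) 0 1 1 3 0 2
1 1 3 0 2 3
2 2 2 1 1 0
1 3 0 3 1 1
0 3 3 1 1 1
7) 0 1 1 3 1 2
1 1 3 0 2 3
2 2 2 1 1 0
1 3 0 3 1 1
0 3 3 1 1 1
8) 0 1 1 3 2 2
1 1 3 0 2 3
2 2 2 1 1 0
1 3 0 3 1 1
0 3 3 1 1 1
9) 0 1 1 3 3 2
1 1 3 0 2 3
2 2 2 1 1 0
1 3 0 3 1 1
0 3 3 1 1 1
10) 0 1 2 0 1 3
1 1 3 1 3 3
2 2 2 1 1 0
1 3 0 3 1 1
0 3 3 1 1 1
11) 0 1 2 0 2 3
1 1 3 1 3 3
2 2 2 1 1 0
1 3 0 3 1 1
0 3 3 1 1 1
12) 0 1 2 0 3 3
1 1 3 1 3 3
2 2 2 1 1 0
1 3 0 3 1 1
0 3 3 1 1 1
13) 0 1 2 1 2 1
1 1 3 2 1 1
2 2 2 1 2 1
1 3 0 3 1 1
0 3 3 1 1 1
14) 0 1 2 1 3 1
1 1 3 2 1 1
2 2 2 1 2 1
1 3 0 3 1 1
0 3 3 1 1 1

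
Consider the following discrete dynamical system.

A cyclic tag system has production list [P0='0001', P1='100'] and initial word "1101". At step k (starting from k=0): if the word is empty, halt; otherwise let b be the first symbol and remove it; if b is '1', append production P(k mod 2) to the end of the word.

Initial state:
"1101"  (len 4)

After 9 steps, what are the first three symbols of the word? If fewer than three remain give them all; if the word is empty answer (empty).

k=0  "1101"  (len 4)
k=1  "1010001"  (len 7)
k=2  "010001100"  (len 9)
k=3  "10001100"  (len 8)
k=4  "0001100100"  (len 10)
k=5  "001100100"  (len 9)
k=6  "01100100"  (len 8)
k=7  "1100100"  (len 7)
k=8  "100100100"  (len 9)
k=9  "001001000001"  (len 12)

001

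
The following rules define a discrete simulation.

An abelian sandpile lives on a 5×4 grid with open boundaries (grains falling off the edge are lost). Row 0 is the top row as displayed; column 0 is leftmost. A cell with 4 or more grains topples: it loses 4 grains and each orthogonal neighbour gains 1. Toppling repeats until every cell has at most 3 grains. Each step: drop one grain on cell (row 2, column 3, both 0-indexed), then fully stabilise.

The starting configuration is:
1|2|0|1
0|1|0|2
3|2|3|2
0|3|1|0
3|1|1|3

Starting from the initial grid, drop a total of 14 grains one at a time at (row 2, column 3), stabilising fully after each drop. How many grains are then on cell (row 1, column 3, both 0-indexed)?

2

0) 1|2|0|1
0|1|0|2
3|2|3|2
0|3|1|0
3|1|1|3
1) 1|2|0|1
0|1|0|2
3|2|3|3
0|3|1|0
3|1|1|3
2) 1|2|0|1
0|1|1|3
3|3|0|1
0|3|2|1
3|1|1|3
3) 1|2|0|1
0|1|1|3
3|3|0|2
0|3|2|1
3|1|1|3
4) 1|2|0|1
0|1|1|3
3|3|0|3
0|3|2|1
3|1|1|3
5) 1|2|0|2
0|1|2|0
3|3|1|1
0|3|2|2
3|1|1|3
6) 1|2|0|2
0|1|2|0
3|3|1|2
0|3|2|2
3|1|1|3
7) 1|2|0|2
0|1|2|0
3|3|1|3
0|3|2|2
3|1|1|3
8) 1|2|0|2
0|1|2|1
3|3|2|0
0|3|2|3
3|1|1|3
9) 1|2|0|2
0|1|2|1
3|3|2|1
0|3|2|3
3|1|1|3
10) 1|2|0|2
0|1|2|1
3|3|2|2
0|3|2|3
3|1|1|3
11) 1|2|0|2
0|1|2|1
3|3|2|3
0|3|2|3
3|1|1|3
12) 1|2|0|2
0|1|2|2
3|3|3|1
0|3|3|1
3|1|2|0
13) 1|2|0|2
0|1|2|2
3|3|3|2
0|3|3|1
3|1|2|0
14) 1|2|0|2
0|1|2|2
3|3|3|3
0|3|3|1
3|1|2|0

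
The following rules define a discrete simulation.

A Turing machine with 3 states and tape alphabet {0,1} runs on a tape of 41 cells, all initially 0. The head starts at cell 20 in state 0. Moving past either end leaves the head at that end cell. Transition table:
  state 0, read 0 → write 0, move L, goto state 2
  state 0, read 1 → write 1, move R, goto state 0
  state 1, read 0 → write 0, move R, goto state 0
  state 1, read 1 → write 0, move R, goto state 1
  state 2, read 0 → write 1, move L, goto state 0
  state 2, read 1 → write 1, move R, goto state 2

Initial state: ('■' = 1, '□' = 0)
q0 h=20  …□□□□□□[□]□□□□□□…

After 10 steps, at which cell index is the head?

k=0  q0 h=20  …□□□□□□[□]□□□□□□…
k=1  q2 h=19  …□□□□□□[□]□□□□□□…
k=2  q0 h=18  …□□□□□□[□]■□□□□□…
k=3  q2 h=17  …□□□□□□[□]□■□□□□…
k=4  q0 h=16  …□□□□□□[□]■□■□□□…
k=5  q2 h=15  …□□□□□□[□]□■□■□□…
k=6  q0 h=14  …□□□□□□[□]■□■□■□…
k=7  q2 h=13  …□□□□□□[□]□■□■□■…
k=8  q0 h=12  …□□□□□□[□]■□■□■□…
k=9  q2 h=11  …□□□□□□[□]□■□■□■…
k=10  q0 h=10  …□□□□□□[□]■□■□■□…

10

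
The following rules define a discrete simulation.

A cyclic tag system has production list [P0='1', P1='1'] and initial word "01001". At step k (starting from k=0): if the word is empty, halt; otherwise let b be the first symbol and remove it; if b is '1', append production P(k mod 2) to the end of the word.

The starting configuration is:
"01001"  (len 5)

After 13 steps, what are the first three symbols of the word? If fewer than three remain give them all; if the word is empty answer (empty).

11

[0] "01001"  (len 5)
[1] "1001"  (len 4)
[2] "0011"  (len 4)
[3] "011"  (len 3)
[4] "11"  (len 2)
[5] "11"  (len 2)
[6] "11"  (len 2)
[7] "11"  (len 2)
[8] "11"  (len 2)
[9] "11"  (len 2)
[10] "11"  (len 2)
[11] "11"  (len 2)
[12] "11"  (len 2)
[13] "11"  (len 2)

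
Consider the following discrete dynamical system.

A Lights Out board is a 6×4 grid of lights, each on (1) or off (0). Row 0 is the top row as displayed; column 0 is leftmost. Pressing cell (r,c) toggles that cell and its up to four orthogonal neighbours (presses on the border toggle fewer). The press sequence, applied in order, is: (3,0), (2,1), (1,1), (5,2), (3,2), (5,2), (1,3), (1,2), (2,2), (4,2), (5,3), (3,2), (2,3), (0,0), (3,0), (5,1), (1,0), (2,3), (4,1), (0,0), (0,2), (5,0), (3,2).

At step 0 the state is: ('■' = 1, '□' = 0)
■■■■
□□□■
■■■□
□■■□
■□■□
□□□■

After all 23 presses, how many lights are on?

12

[0] ■■■■
□□□■
■■■□
□■■□
■□■□
□□□■
[1] ■■■■
□□□■
□■■□
■□■□
□□■□
□□□■
[2] ■■■■
□■□■
■□□□
■■■□
□□■□
□□□■
[3] ■□■■
■□■■
■■□□
■■■□
□□■□
□□□■
[4] ■□■■
■□■■
■■□□
■■■□
□□□□
□■■□
[5] ■□■■
■□■■
■■■□
■□□■
□□■□
□■■□
[6] ■□■■
■□■■
■■■□
■□□■
□□□□
□□□■
[7] ■□■□
■□□□
■■■■
■□□■
□□□□
□□□■
[8] ■□□□
■■■■
■■□■
■□□■
□□□□
□□□■
[9] ■□□□
■■□■
■□■□
■□■■
□□□□
□□□■
[10] ■□□□
■■□■
■□■□
■□□■
□■■■
□□■■
[11] ■□□□
■■□■
■□■□
■□□■
□■■□
□□□□
[12] ■□□□
■■□■
■□□□
■■■□
□■□□
□□□□
[13] ■□□□
■■□□
■□■■
■■■■
□■□□
□□□□
[14] □■□□
□■□□
■□■■
■■■■
□■□□
□□□□
[15] □■□□
□■□□
□□■■
□□■■
■■□□
□□□□
[16] □■□□
□■□□
□□■■
□□■■
■□□□
■■■□
[17] ■■□□
■□□□
■□■■
□□■■
■□□□
■■■□
[18] ■■□□
■□□■
■□□□
□□■□
■□□□
■■■□
[19] ■■□□
■□□■
■□□□
□■■□
□■■□
■□■□
[20] □□□□
□□□■
■□□□
□■■□
□■■□
■□■□
[21] □■■■
□□■■
■□□□
□■■□
□■■□
■□■□
[22] □■■■
□□■■
■□□□
□■■□
■■■□
□■■□
[23] □■■■
□□■■
■□■□
□□□■
■■□□
□■■□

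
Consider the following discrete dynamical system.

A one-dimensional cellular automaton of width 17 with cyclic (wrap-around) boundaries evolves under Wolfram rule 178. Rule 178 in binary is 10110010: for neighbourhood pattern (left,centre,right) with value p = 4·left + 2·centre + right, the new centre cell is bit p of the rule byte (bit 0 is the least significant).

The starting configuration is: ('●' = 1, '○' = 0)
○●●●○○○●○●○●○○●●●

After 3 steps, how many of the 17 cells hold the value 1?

9

k=0  ○●●●○○○●○●○●○○●●●
k=1  ●○●○●○●○●○●○●●○●○
k=2  ○●○●○●○●○●○●○○●○●
k=3  ●○●○●○●○●○●○●●○●○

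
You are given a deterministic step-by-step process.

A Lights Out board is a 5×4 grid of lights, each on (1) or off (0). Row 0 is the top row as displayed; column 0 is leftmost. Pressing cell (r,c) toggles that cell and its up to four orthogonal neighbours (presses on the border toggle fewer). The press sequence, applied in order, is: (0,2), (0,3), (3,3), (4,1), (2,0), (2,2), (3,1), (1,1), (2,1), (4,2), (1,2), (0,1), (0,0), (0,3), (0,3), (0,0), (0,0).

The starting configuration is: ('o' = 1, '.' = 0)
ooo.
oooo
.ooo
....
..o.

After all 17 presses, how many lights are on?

12

0) ooo.
oooo
.ooo
....
..o.
1) o..o
oo.o
.ooo
....
..o.
2) o.o.
oo..
.ooo
....
..o.
3) o.o.
oo..
.oo.
..oo
..oo
4) o.o.
oo..
.oo.
.ooo
oo.o
5) o.o.
.o..
o.o.
oooo
oo.o
6) o.o.
.oo.
oo.o
oo.o
oo.o
7) o.o.
.oo.
o..o
..oo
o..o
8) ooo.
o...
oo.o
..oo
o..o
9) ooo.
oo..
..oo
.ooo
o..o
10) ooo.
oo..
..oo
.o.o
ooo.
11) oo..
o.oo
...o
.o.o
ooo.
12) ..o.
oooo
...o
.o.o
ooo.
13) ooo.
.ooo
...o
.o.o
ooo.
14) oo.o
.oo.
...o
.o.o
ooo.
15) ooo.
.ooo
...o
.o.o
ooo.
16) ..o.
oooo
...o
.o.o
ooo.
17) ooo.
.ooo
...o
.o.o
ooo.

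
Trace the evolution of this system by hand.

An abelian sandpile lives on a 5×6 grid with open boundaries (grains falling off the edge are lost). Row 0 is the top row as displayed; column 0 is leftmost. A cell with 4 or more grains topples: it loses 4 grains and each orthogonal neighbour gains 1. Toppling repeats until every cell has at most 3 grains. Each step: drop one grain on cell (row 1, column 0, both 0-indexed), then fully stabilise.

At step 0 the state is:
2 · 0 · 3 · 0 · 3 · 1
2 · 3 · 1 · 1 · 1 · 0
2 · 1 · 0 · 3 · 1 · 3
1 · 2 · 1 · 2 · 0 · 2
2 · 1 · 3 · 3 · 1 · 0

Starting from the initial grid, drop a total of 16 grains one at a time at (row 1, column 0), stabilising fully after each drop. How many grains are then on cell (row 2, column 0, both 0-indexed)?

0) 2 · 0 · 3 · 0 · 3 · 1
2 · 3 · 1 · 1 · 1 · 0
2 · 1 · 0 · 3 · 1 · 3
1 · 2 · 1 · 2 · 0 · 2
2 · 1 · 3 · 3 · 1 · 0
1) 2 · 0 · 3 · 0 · 3 · 1
3 · 3 · 1 · 1 · 1 · 0
2 · 1 · 0 · 3 · 1 · 3
1 · 2 · 1 · 2 · 0 · 2
2 · 1 · 3 · 3 · 1 · 0
2) 3 · 1 · 3 · 0 · 3 · 1
1 · 0 · 2 · 1 · 1 · 0
3 · 2 · 0 · 3 · 1 · 3
1 · 2 · 1 · 2 · 0 · 2
2 · 1 · 3 · 3 · 1 · 0
3) 3 · 1 · 3 · 0 · 3 · 1
2 · 0 · 2 · 1 · 1 · 0
3 · 2 · 0 · 3 · 1 · 3
1 · 2 · 1 · 2 · 0 · 2
2 · 1 · 3 · 3 · 1 · 0
4) 3 · 1 · 3 · 0 · 3 · 1
3 · 0 · 2 · 1 · 1 · 0
3 · 2 · 0 · 3 · 1 · 3
1 · 2 · 1 · 2 · 0 · 2
2 · 1 · 3 · 3 · 1 · 0
5) 0 · 2 · 3 · 0 · 3 · 1
2 · 1 · 2 · 1 · 1 · 0
0 · 3 · 0 · 3 · 1 · 3
2 · 2 · 1 · 2 · 0 · 2
2 · 1 · 3 · 3 · 1 · 0
6) 0 · 2 · 3 · 0 · 3 · 1
3 · 1 · 2 · 1 · 1 · 0
0 · 3 · 0 · 3 · 1 · 3
2 · 2 · 1 · 2 · 0 · 2
2 · 1 · 3 · 3 · 1 · 0
7) 1 · 2 · 3 · 0 · 3 · 1
0 · 2 · 2 · 1 · 1 · 0
1 · 3 · 0 · 3 · 1 · 3
2 · 2 · 1 · 2 · 0 · 2
2 · 1 · 3 · 3 · 1 · 0
8) 1 · 2 · 3 · 0 · 3 · 1
1 · 2 · 2 · 1 · 1 · 0
1 · 3 · 0 · 3 · 1 · 3
2 · 2 · 1 · 2 · 0 · 2
2 · 1 · 3 · 3 · 1 · 0
9) 1 · 2 · 3 · 0 · 3 · 1
2 · 2 · 2 · 1 · 1 · 0
1 · 3 · 0 · 3 · 1 · 3
2 · 2 · 1 · 2 · 0 · 2
2 · 1 · 3 · 3 · 1 · 0
10) 1 · 2 · 3 · 0 · 3 · 1
3 · 2 · 2 · 1 · 1 · 0
1 · 3 · 0 · 3 · 1 · 3
2 · 2 · 1 · 2 · 0 · 2
2 · 1 · 3 · 3 · 1 · 0
11) 2 · 2 · 3 · 0 · 3 · 1
0 · 3 · 2 · 1 · 1 · 0
2 · 3 · 0 · 3 · 1 · 3
2 · 2 · 1 · 2 · 0 · 2
2 · 1 · 3 · 3 · 1 · 0
12) 2 · 2 · 3 · 0 · 3 · 1
1 · 3 · 2 · 1 · 1 · 0
2 · 3 · 0 · 3 · 1 · 3
2 · 2 · 1 · 2 · 0 · 2
2 · 1 · 3 · 3 · 1 · 0
13) 2 · 2 · 3 · 0 · 3 · 1
2 · 3 · 2 · 1 · 1 · 0
2 · 3 · 0 · 3 · 1 · 3
2 · 2 · 1 · 2 · 0 · 2
2 · 1 · 3 · 3 · 1 · 0
14) 2 · 2 · 3 · 0 · 3 · 1
3 · 3 · 2 · 1 · 1 · 0
2 · 3 · 0 · 3 · 1 · 3
2 · 2 · 1 · 2 · 0 · 2
2 · 1 · 3 · 3 · 1 · 0
15) 3 · 3 · 3 · 0 · 3 · 1
2 · 1 · 3 · 1 · 1 · 0
0 · 1 · 1 · 3 · 1 · 3
3 · 3 · 1 · 2 · 0 · 2
2 · 1 · 3 · 3 · 1 · 0
16) 3 · 3 · 3 · 0 · 3 · 1
3 · 1 · 3 · 1 · 1 · 0
0 · 1 · 1 · 3 · 1 · 3
3 · 3 · 1 · 2 · 0 · 2
2 · 1 · 3 · 3 · 1 · 0

0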